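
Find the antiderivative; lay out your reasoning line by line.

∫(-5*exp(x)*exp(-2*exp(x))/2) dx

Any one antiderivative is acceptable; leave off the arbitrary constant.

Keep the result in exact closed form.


Step 1. Substitute u = exp(x), turning ∫(-5*exp(x)*exp(-2*exp(x))/2) dx into ∫(-5*exp(-2*u)/2) du: now ∫(-5*exp(-2*u)/2) du.
Step 2. Evaluate the standard form: now 5*exp(-2*u)/4.
Step 3. Substitute back u = exp(x): now 5*exp(-2*exp(x))/4.
Answer: 5*exp(-2*exp(x))/4.


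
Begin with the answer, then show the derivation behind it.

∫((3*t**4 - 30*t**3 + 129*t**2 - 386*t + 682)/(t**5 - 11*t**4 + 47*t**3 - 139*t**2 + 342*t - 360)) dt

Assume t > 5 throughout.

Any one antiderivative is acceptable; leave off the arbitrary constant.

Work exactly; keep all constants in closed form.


The answer is log(t - 5) - log(t - 4) + 3*log(t - 2) - 4*atan(t/3)/3.
Step 1. Decompose ∫((3*t**4 - 30*t**3 + 129*t**2 - 386*t + 682)/(t**5 - 11*t**4 + 47*t**3 - 139*t**2 + 342*t - 360)) dt by partial fractions, (3*t**4 - 30*t**3 + 129*t**2 - 386*t + 682)/(t**5 - 11*t**4 + 47*t**3 - 139*t**2 + 342*t - 360) = -4/(t**2 + 9) + 3/(t - 2) - 1/(t - 4) + 1/(t - 5): now ∫(1/(t - 5)) dt + ∫(-1/(t - 4)) dt + ∫(3/(t - 2)) dt + ∫(-4/(t**2 + 9)) dt.
Step 2. Evaluate the standard form [assuming t > 5]: now log(t - 5) + ∫(-1/(t - 4)) dt + ∫(3/(t - 2)) dt + ∫(-4/(t**2 + 9)) dt.
Step 3. Evaluate the standard form [assuming t > 4]: now log(t - 5) - log(t - 4) + ∫(3/(t - 2)) dt + ∫(-4/(t**2 + 9)) dt.
Step 4. Evaluate the standard form [assuming t > 2]: now log(t - 5) - log(t - 4) + 3*log(t - 2) + ∫(-4/(t**2 + 9)) dt.
Step 5. Evaluate the standard form: now log(t - 5) - log(t - 4) + 3*log(t - 2) - 4*atan(t/3)/3.
Answer: log(t - 5) - log(t - 4) + 3*log(t - 2) - 4*atan(t/3)/3.


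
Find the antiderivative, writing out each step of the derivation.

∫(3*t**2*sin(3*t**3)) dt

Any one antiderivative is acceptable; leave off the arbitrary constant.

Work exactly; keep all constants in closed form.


Step 1. Substitute u = t**3, turning ∫(3*t**2*sin(3*t**3)) dt into ∫(sin(3*u)) du: now ∫(sin(3*u)) du.
Step 2. Evaluate the standard form: now -cos(3*u)/3.
Step 3. Substitute back u = t**3: now -cos(3*t**3)/3.
Answer: -cos(3*t**3)/3.


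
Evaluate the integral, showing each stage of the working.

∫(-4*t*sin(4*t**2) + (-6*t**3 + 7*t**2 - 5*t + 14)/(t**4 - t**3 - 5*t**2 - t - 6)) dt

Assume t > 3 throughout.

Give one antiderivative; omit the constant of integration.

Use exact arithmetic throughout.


Step 1. Rewrite: now ∫(-4*t*sin(4*t**2)) dt + ∫((-6*t**3 + 7*t**2 - 5*t + 14)/(t**4 - t**3 - 5*t**2 - t - 6)) dt.
Step 2. Decompose ∫((-6*t**3 + 7*t**2 - 5*t + 14)/(t**4 - t**3 - 5*t**2 - t - 6)) dt by partial fractions, (-6*t**3 + 7*t**2 - 5*t + 14)/(t**4 - t**3 - 5*t**2 - t - 6) = -1/(t**2 + 1) - 4/(t + 2) - 2/(t - 3): now ∫(-4*t*sin(4*t**2)) dt + ∫(-2/(t - 3)) dt + ∫(-4/(t + 2)) dt + ∫(-1/(t**2 + 1)) dt.
Step 3. Evaluate the standard form [assuming t > 3]: now -2*log(t - 3) + ∫(-4*t*sin(4*t**2)) dt + ∫(-4/(t + 2)) dt + ∫(-1/(t**2 + 1)) dt.
Step 4. Evaluate the standard form [assuming t > -2]: now -2*log(t - 3) - 4*log(t + 2) + ∫(-4*t*sin(4*t**2)) dt + ∫(-1/(t**2 + 1)) dt.
Step 5. Evaluate the standard form: now -2*log(t - 3) - 4*log(t + 2) - atan(t) + ∫(-4*t*sin(4*t**2)) dt.
Step 6. Substitute u = t**2, turning ∫(-4*t*sin(4*t**2)) dt into ∫(-2*sin(4*u)) du: now -2*log(t - 3) - 4*log(t + 2) - atan(t) + ∫(-2*sin(4*u)) du.
Step 7. Evaluate the standard form: now -2*log(t - 3) - 4*log(t + 2) + cos(4*u)/2 - atan(t).
Step 8. Substitute back u = t**2: now -2*log(t - 3) - 4*log(t + 2) + cos(4*t**2)/2 - atan(t).
Answer: -2*log(t - 3) - 4*log(t + 2) + cos(4*t**2)/2 - atan(t).


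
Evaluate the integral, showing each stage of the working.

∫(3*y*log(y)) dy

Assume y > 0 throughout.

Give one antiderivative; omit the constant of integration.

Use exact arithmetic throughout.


Step 1. Integrate ∫(3*y*log(y)) dy by parts with u = log(y), dv = (3*y) dy, so v = 3*y**2/2 [assuming y > 0]: now 3*y**2*log(y)/2 + ∫(-3*y/2) dy.
Step 2. Evaluate the standard form: now 3*y**2*log(y)/2 - 3*y**2/4.
Answer: 3*y**2*log(y)/2 - 3*y**2/4.


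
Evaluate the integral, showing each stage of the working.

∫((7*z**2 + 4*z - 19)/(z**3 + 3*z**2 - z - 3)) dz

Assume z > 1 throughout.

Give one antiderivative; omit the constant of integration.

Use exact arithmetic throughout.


Step 1. Decompose ∫((7*z**2 + 4*z - 19)/(z**3 + 3*z**2 - z - 3)) dz by partial fractions, (7*z**2 + 4*z - 19)/(z**3 + 3*z**2 - z - 3) = 4/(z + 3) + 4/(z + 1) - 1/(z - 1): now ∫(-1/(z - 1)) dz + ∫(4/(z + 1)) dz + ∫(4/(z + 3)) dz.
Step 2. Evaluate the standard form [assuming z > 1]: now -log(z - 1) + ∫(4/(z + 1)) dz + ∫(4/(z + 3)) dz.
Step 3. Evaluate the standard form [assuming z > -1]: now -log(z - 1) + 4*log(z + 1) + ∫(4/(z + 3)) dz.
Step 4. Evaluate the standard form [assuming z > -3]: now -log(z - 1) + 4*log(z + 1) + 4*log(z + 3).
Answer: -log(z - 1) + 4*log(z + 1) + 4*log(z + 3).


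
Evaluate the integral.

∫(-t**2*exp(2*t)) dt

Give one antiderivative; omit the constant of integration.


Answer: -t**2*exp(2*t)/2 + t*exp(2*t)/2 - exp(2*t)/4.


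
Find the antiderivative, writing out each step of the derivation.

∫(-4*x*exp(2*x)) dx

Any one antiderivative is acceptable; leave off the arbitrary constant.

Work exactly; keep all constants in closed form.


Step 1. Integrate ∫(-4*x*exp(2*x)) dx by parts with u = x, dv = (-4*exp(2*x)) dx, so v = -2*exp(2*x): now -2*x*exp(2*x) + ∫(2*exp(2*x)) dx.
Step 2. Evaluate the standard form: now -2*x*exp(2*x) + exp(2*x).
Answer: -2*x*exp(2*x) + exp(2*x).


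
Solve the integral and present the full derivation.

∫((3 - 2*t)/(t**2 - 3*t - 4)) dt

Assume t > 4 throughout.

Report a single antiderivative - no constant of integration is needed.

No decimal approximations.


Step 1. Decompose ∫((3 - 2*t)/(t**2 - 3*t - 4)) dt by partial fractions, (3 - 2*t)/(t**2 - 3*t - 4) = -1/(t + 1) - 1/(t - 4): now ∫(-1/(t - 4)) dt + ∫(-1/(t + 1)) dt.
Step 2. Evaluate the standard form [assuming t > -1]: now -log(t + 1) + ∫(-1/(t - 4)) dt.
Step 3. Evaluate the standard form [assuming t > 4]: now -log(t - 4) - log(t + 1).
Answer: -log(t - 4) - log(t + 1).


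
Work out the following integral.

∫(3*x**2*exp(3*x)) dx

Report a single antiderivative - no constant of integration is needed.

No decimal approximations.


Answer: x**2*exp(3*x) - 2*x*exp(3*x)/3 + 2*exp(3*x)/9.


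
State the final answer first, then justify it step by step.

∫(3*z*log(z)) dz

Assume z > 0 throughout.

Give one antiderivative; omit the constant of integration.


The answer is 3*z**2*log(z)/2 - 3*z**2/4.
Step 1. Integrate ∫(3*z*log(z)) dz by parts with u = log(z), dv = (3*z) dz, so v = 3*z**2/2 [assuming z > 0]: now 3*z**2*log(z)/2 + ∫(-3*z/2) dz.
Step 2. Evaluate the standard form: now 3*z**2*log(z)/2 - 3*z**2/4.
Answer: 3*z**2*log(z)/2 - 3*z**2/4.


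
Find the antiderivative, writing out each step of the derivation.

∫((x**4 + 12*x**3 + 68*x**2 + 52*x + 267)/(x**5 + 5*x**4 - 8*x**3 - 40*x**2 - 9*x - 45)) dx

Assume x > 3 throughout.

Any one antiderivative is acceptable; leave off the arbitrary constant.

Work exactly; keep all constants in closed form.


Step 1. Decompose ∫((x**4 + 12*x**3 + 68*x**2 + 52*x + 267)/(x**5 + 5*x**4 - 8*x**3 - 40*x**2 - 9*x - 45)) dx by partial fractions, (x**4 + 12*x**3 + 68*x**2 + 52*x + 267)/(x**5 + 5*x**4 - 8*x**3 - 40*x**2 - 9*x - 45) = -4/(x**2 + 1) + 2/(x + 5) - 4/(x + 3) + 3/(x - 3): now ∫(3/(x - 3)) dx + ∫(-4/(x + 3)) dx + ∫(2/(x + 5)) dx + ∫(-4/(x**2 + 1)) dx.
Step 2. Evaluate the standard form [assuming x > -5]: now 2*log(x + 5) + ∫(3/(x - 3)) dx + ∫(-4/(x + 3)) dx + ∫(-4/(x**2 + 1)) dx.
Step 3. Evaluate the standard form [assuming x > -3]: now -4*log(x + 3) + 2*log(x + 5) + ∫(3/(x - 3)) dx + ∫(-4/(x**2 + 1)) dx.
Step 4. Evaluate the standard form [assuming x > 3]: now 3*log(x - 3) - 4*log(x + 3) + 2*log(x + 5) + ∫(-4/(x**2 + 1)) dx.
Step 5. Evaluate the standard form: now 3*log(x - 3) - 4*log(x + 3) + 2*log(x + 5) - 4*atan(x).
Answer: 3*log(x - 3) - 4*log(x + 3) + 2*log(x + 5) - 4*atan(x).


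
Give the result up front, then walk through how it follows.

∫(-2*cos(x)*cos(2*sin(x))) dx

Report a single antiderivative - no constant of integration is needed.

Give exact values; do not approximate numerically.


The answer is -sin(2*sin(x)).
Step 1. Substitute u = sin(x), turning ∫(-2*cos(x)*cos(2*sin(x))) dx into ∫(-2*cos(2*u)) du: now ∫(-2*cos(2*u)) du.
Step 2. Evaluate the standard form: now -sin(2*u).
Step 3. Substitute back u = sin(x): now -sin(2*sin(x)).
Answer: -sin(2*sin(x)).


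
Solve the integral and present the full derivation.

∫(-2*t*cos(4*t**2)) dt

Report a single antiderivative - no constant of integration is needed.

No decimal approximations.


Step 1. Substitute u = t**2, turning ∫(-2*t*cos(4*t**2)) dt into ∫(-cos(4*u)) du: now ∫(-cos(4*u)) du.
Step 2. Evaluate the standard form: now -sin(4*u)/4.
Step 3. Substitute back u = t**2: now -sin(4*t**2)/4.
Answer: -sin(4*t**2)/4.


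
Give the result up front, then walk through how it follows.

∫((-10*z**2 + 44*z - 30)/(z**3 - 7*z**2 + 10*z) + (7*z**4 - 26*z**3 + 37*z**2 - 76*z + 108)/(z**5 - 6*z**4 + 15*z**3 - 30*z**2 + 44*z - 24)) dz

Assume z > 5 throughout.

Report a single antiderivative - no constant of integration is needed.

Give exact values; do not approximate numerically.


The answer is -3*log(z) - 4*log(z - 5) + 3*log(z - 3) - 4*log(z - 2) + 5*log(z - 1) + 2*atan(z/2).
Step 1. Rewrite: now ∫((-10*z**2 + 44*z - 30)/(z**3 - 7*z**2 + 10*z)) dz + ∫((7*z**4 - 26*z**3 + 37*z**2 - 76*z + 108)/(z**5 - 6*z**4 + 15*z**3 - 30*z**2 + 44*z - 24)) dz.
Step 2. Decompose ∫((-10*z**2 + 44*z - 30)/(z**3 - 7*z**2 + 10*z)) dz by partial fractions, (-10*z**2 + 44*z - 30)/(z**3 - 7*z**2 + 10*z) = -3/(z - 2) - 4/(z - 5) - 3/z: now ∫(-3/z) dz + ∫((7*z**4 - 26*z**3 + 37*z**2 - 76*z + 108)/(z**5 - 6*z**4 + 15*z**3 - 30*z**2 + 44*z - 24)) dz + ∫(-4/(z - 5)) dz + ∫(-3/(z - 2)) dz.
Step 3. Evaluate the standard form [assuming z > 5]: now -4*log(z - 5) + ∫(-3/z) dz + ∫((7*z**4 - 26*z**3 + 37*z**2 - 76*z + 108)/(z**5 - 6*z**4 + 15*z**3 - 30*z**2 + 44*z - 24)) dz + ∫(-3/(z - 2)) dz.
Step 4. Evaluate the standard form [assuming z > 0]: now -3*log(z) - 4*log(z - 5) + ∫((7*z**4 - 26*z**3 + 37*z**2 - 76*z + 108)/(z**5 - 6*z**4 + 15*z**3 - 30*z**2 + 44*z - 24)) dz + ∫(-3/(z - 2)) dz.
Step 5. Evaluate the standard form [assuming z > 2]: now -3*log(z) - 4*log(z - 5) - 3*log(z - 2) + ∫((7*z**4 - 26*z**3 + 37*z**2 - 76*z + 108)/(z**5 - 6*z**4 + 15*z**3 - 30*z**2 + 44*z - 24)) dz.
Step 6. Decompose ∫((7*z**4 - 26*z**3 + 37*z**2 - 76*z + 108)/(z**5 - 6*z**4 + 15*z**3 - 30*z**2 + 44*z - 24)) dz by partial fractions, (7*z**4 - 26*z**3 + 37*z**2 - 76*z + 108)/(z**5 - 6*z**4 + 15*z**3 - 30*z**2 + 44*z - 24) = 4/(z**2 + 4) + 5/(z - 1) - 1/(z - 2) + 3/(z - 3): now -3*log(z) - 4*log(z - 5) - 3*log(z - 2) + ∫(3/(z - 3)) dz + ∫(-1/(z - 2)) dz + ∫(5/(z - 1)) dz + ∫(4/(z**2 + 4)) dz.
Step 7. Evaluate the standard form [assuming z > 3]: now -3*log(z) - 4*log(z - 5) + 3*log(z - 3) - 3*log(z - 2) + ∫(-1/(z - 2)) dz + ∫(5/(z - 1)) dz + ∫(4/(z**2 + 4)) dz.
Step 8. Evaluate the standard form [assuming z > 1]: now -3*log(z) - 4*log(z - 5) + 3*log(z - 3) - 3*log(z - 2) + 5*log(z - 1) + ∫(-1/(z - 2)) dz + ∫(4/(z**2 + 4)) dz.
Step 9. Evaluate the standard form [assuming z > 2]: now -3*log(z) - 4*log(z - 5) + 3*log(z - 3) - 4*log(z - 2) + 5*log(z - 1) + ∫(4/(z**2 + 4)) dz.
Step 10. Evaluate the standard form: now -3*log(z) - 4*log(z - 5) + 3*log(z - 3) - 4*log(z - 2) + 5*log(z - 1) + 2*atan(z/2).
Answer: -3*log(z) - 4*log(z - 5) + 3*log(z - 3) - 4*log(z - 2) + 5*log(z - 1) + 2*atan(z/2).


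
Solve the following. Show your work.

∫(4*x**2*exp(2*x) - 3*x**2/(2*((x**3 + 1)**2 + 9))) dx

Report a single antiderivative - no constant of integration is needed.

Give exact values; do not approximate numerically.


Step 1. Rewrite: now ∫(-3*x**2/(2*((x**3 + 1)**2 + 9))) dx + ∫(4*x**2*exp(2*x)) dx.
Step 2. Integrate ∫(4*x**2*exp(2*x)) dx by parts with u = x**2, dv = (4*exp(2*x)) dx, so v = 2*exp(2*x): now 2*x**2*exp(2*x) + ∫(-4*x*exp(2*x)) dx + ∫(-3*x**2/(2*((x**3 + 1)**2 + 9))) dx.
Step 3. Integrate ∫(-4*x*exp(2*x)) dx by parts with u = x, dv = (-4*exp(2*x)) dx, so v = -2*exp(2*x): now 2*x**2*exp(2*x) - 2*x*exp(2*x) + ∫(-3*x**2/(2*((x**3 + 1)**2 + 9))) dx + ∫(2*exp(2*x)) dx.
Step 4. Evaluate the standard form: now 2*x**2*exp(2*x) - 2*x*exp(2*x) + exp(2*x) + ∫(-3*x**2/(2*((x**3 + 1)**2 + 9))) dx.
Step 5. Substitute u = x**3 + 1, turning ∫(-3*x**2/(2*((x**3 + 1)**2 + 9))) dx into ∫(-1/(2*(u**2 + 9))) du: now 2*x**2*exp(2*x) - 2*x*exp(2*x) + exp(2*x) + ∫(-1/(2*(u**2 + 9))) du.
Step 6. Evaluate the standard form: now 2*x**2*exp(2*x) - 2*x*exp(2*x) + exp(2*x) - atan(u/3)/6.
Step 7. Substitute back u = x**3 + 1: now 2*x**2*exp(2*x) - 2*x*exp(2*x) + exp(2*x) - atan(x**3/3 + 1/3)/6.
Answer: 2*x**2*exp(2*x) - 2*x*exp(2*x) + exp(2*x) - atan(x**3/3 + 1/3)/6.


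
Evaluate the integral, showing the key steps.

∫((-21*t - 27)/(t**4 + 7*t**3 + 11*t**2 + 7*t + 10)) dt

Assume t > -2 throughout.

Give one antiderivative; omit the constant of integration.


Step 1. Decompose ∫((-21*t - 27)/(t**4 + 7*t**3 + 11*t**2 + 7*t + 10)) dt by partial fractions, (-21*t - 27)/(t**4 + 7*t**3 + 11*t**2 + 7*t + 10) = -3/(t**2 + 1) - 1/(t + 5) + 1/(t + 2): now ∫(1/(t + 2)) dt + ∫(-1/(t + 5)) dt + ∫(-3/(t**2 + 1)) dt.
Step 2. Evaluate the standard form [assuming t > -5]: now -log(t + 5) + ∫(1/(t + 2)) dt + ∫(-3/(t**2 + 1)) dt.
Step 3. Evaluate the standard form [assuming t > -2]: now log(t + 2) - log(t + 5) + ∫(-3/(t**2 + 1)) dt.
Step 4. Evaluate the standard form: now log(t + 2) - log(t + 5) - 3*atan(t).
Answer: log(t + 2) - log(t + 5) - 3*atan(t).


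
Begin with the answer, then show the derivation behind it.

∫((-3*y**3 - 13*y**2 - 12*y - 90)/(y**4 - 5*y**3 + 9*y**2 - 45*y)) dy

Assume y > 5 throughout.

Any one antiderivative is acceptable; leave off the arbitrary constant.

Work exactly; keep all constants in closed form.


The answer is 2*log(y) - 5*log(y - 5) - atan(y/3).
Step 1. Decompose ∫((-3*y**3 - 13*y**2 - 12*y - 90)/(y**4 - 5*y**3 + 9*y**2 - 45*y)) dy by partial fractions, (-3*y**3 - 13*y**2 - 12*y - 90)/(y**4 - 5*y**3 + 9*y**2 - 45*y) = -3/(y**2 + 9) - 5/(y - 5) + 2/y: now ∫(2/y) dy + ∫(-5/(y - 5)) dy + ∫(-3/(y**2 + 9)) dy.
Step 2. Evaluate the standard form [assuming y > 5]: now -5*log(y - 5) + ∫(2/y) dy + ∫(-3/(y**2 + 9)) dy.
Step 3. Evaluate the standard form [assuming y > 0]: now 2*log(y) - 5*log(y - 5) + ∫(-3/(y**2 + 9)) dy.
Step 4. Evaluate the standard form: now 2*log(y) - 5*log(y - 5) - atan(y/3).
Answer: 2*log(y) - 5*log(y - 5) - atan(y/3).


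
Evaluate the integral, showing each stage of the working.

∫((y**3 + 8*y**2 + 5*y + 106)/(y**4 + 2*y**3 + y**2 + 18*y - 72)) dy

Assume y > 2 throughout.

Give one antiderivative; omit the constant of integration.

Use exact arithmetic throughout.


Step 1. Decompose ∫((y**3 + 8*y**2 + 5*y + 106)/(y**4 + 2*y**3 + y**2 + 18*y - 72)) dy by partial fractions, (y**3 + 8*y**2 + 5*y + 106)/(y**4 + 2*y**3 + y**2 + 18*y - 72) = -2/(y**2 + 9) - 1/(y + 4) + 2/(y - 2): now ∫(2/(y - 2)) dy + ∫(-1/(y + 4)) dy + ∫(-2/(y**2 + 9)) dy.
Step 2. Evaluate the standard form [assuming y > -4]: now -log(y + 4) + ∫(2/(y - 2)) dy + ∫(-2/(y**2 + 9)) dy.
Step 3. Evaluate the standard form [assuming y > 2]: now 2*log(y - 2) - log(y + 4) + ∫(-2/(y**2 + 9)) dy.
Step 4. Evaluate the standard form: now 2*log(y - 2) - log(y + 4) - 2*atan(y/3)/3.
Answer: 2*log(y - 2) - log(y + 4) - 2*atan(y/3)/3.


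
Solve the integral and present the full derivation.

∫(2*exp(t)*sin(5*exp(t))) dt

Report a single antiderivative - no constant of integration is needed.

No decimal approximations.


Step 1. Substitute u = exp(t), turning ∫(2*exp(t)*sin(5*exp(t))) dt into ∫(2*sin(5*u)) du: now ∫(2*sin(5*u)) du.
Step 2. Evaluate the standard form: now -2*cos(5*u)/5.
Step 3. Substitute back u = exp(t): now -2*cos(5*exp(t))/5.
Answer: -2*cos(5*exp(t))/5.


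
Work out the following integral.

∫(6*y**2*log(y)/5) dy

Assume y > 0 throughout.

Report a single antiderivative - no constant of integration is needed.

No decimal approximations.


Answer: 2*y**3*log(y)/5 - 2*y**3/15.


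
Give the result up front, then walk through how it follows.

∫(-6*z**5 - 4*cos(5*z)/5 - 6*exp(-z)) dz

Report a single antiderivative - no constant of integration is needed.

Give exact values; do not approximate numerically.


The answer is -z**6 - 4*sin(5*z)/25 + 6*exp(-z).
Step 1. Rewrite: now ∫(-6*z**5) dz + ∫(-6*exp(-z)) dz + ∫(-4*cos(5*z)/5) dz.
Step 2. Evaluate the standard form: now -z**6 + ∫(-6*exp(-z)) dz + ∫(-4*cos(5*z)/5) dz.
Step 3. Evaluate the standard form: now -z**6 + ∫(-4*cos(5*z)/5) dz + 6*exp(-z).
Step 4. Evaluate the standard form: now -z**6 - 4*sin(5*z)/25 + 6*exp(-z).
Answer: -z**6 - 4*sin(5*z)/25 + 6*exp(-z).


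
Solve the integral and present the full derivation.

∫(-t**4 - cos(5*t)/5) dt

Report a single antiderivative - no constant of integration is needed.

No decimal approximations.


Step 1. Rewrite: now ∫(-t**4) dt + ∫(-cos(5*t)/5) dt.
Step 2. Evaluate the standard form: now -t**5/5 + ∫(-cos(5*t)/5) dt.
Step 3. Evaluate the standard form: now -t**5/5 - sin(5*t)/25.
Answer: -t**5/5 - sin(5*t)/25.


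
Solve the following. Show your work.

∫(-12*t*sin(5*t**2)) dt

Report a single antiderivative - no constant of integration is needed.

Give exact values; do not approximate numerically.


Step 1. Substitute u = t**2, turning ∫(-12*t*sin(5*t**2)) dt into ∫(-6*sin(5*u)) du: now ∫(-6*sin(5*u)) du.
Step 2. Evaluate the standard form: now 6*cos(5*u)/5.
Step 3. Substitute back u = t**2: now 6*cos(5*t**2)/5.
Answer: 6*cos(5*t**2)/5.


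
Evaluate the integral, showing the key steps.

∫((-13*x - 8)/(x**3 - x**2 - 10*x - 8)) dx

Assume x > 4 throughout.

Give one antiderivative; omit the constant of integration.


Step 1. Decompose ∫((-13*x - 8)/(x**3 - x**2 - 10*x - 8)) dx by partial fractions, (-13*x - 8)/(x**3 - x**2 - 10*x - 8) = 3/(x + 2) - 1/(x + 1) - 2/(x - 4): now ∫(-2/(x - 4)) dx + ∫(-1/(x + 1)) dx + ∫(3/(x + 2)) dx.
Step 2. Evaluate the standard form [assuming x > -1]: now -log(x + 1) + ∫(-2/(x - 4)) dx + ∫(3/(x + 2)) dx.
Step 3. Evaluate the standard form [assuming x > -2]: now -log(x + 1) + 3*log(x + 2) + ∫(-2/(x - 4)) dx.
Step 4. Evaluate the standard form [assuming x > 4]: now -2*log(x - 4) - log(x + 1) + 3*log(x + 2).
Answer: -2*log(x - 4) - log(x + 1) + 3*log(x + 2).


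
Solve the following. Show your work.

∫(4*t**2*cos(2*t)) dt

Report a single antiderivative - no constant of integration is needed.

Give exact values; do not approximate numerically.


Step 1. Integrate ∫(4*t**2*cos(2*t)) dt by parts with u = t**2, dv = (4*cos(2*t)) dt, so v = 2*sin(2*t): now 2*t**2*sin(2*t) + ∫(-4*t*sin(2*t)) dt.
Step 2. Integrate ∫(-4*t*sin(2*t)) dt by parts with u = t, dv = (-4*sin(2*t)) dt, so v = 2*cos(2*t): now 2*t**2*sin(2*t) + 2*t*cos(2*t) + ∫(-2*cos(2*t)) dt.
Step 3. Evaluate the standard form: now 2*t**2*sin(2*t) + 2*t*cos(2*t) - sin(2*t).
Answer: 2*t**2*sin(2*t) + 2*t*cos(2*t) - sin(2*t).


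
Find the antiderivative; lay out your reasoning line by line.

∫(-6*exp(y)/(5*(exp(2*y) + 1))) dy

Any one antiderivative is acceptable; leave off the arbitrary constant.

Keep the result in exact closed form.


Step 1. Substitute u = exp(y), turning ∫(-6*exp(y)/(5*(exp(2*y) + 1))) dy into ∫(-6/(5*(u**2 + 1))) du: now ∫(-6/(5*(u**2 + 1))) du.
Step 2. Evaluate the standard form: now -6*atan(u)/5.
Step 3. Substitute back u = exp(y): now -6*atan(exp(y))/5.
Answer: -6*atan(exp(y))/5.


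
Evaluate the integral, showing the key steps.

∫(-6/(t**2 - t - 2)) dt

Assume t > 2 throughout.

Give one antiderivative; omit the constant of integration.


Step 1. Decompose ∫(-6/(t**2 - t - 2)) dt by partial fractions, -6/(t**2 - t - 2) = 2/(t + 1) - 2/(t - 2): now ∫(-2/(t - 2)) dt + ∫(2/(t + 1)) dt.
Step 2. Evaluate the standard form [assuming t > 2]: now -2*log(t - 2) + ∫(2/(t + 1)) dt.
Step 3. Evaluate the standard form [assuming t > -1]: now -2*log(t - 2) + 2*log(t + 1).
Answer: -2*log(t - 2) + 2*log(t + 1).


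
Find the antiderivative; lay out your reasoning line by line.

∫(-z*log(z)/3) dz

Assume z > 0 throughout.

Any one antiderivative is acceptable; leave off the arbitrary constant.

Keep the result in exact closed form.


Step 1. Integrate ∫(-z*log(z)/3) dz by parts with u = log(z), dv = (-z/3) dz, so v = -z**2/6 [assuming z > 0]: now -z**2*log(z)/6 + ∫(z/6) dz.
Step 2. Evaluate the standard form: now -z**2*log(z)/6 + z**2/12.
Answer: -z**2*log(z)/6 + z**2/12.


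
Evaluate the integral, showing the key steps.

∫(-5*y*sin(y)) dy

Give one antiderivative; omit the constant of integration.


Step 1. Integrate ∫(-5*y*sin(y)) dy by parts with u = y, dv = (-5*sin(y)) dy, so v = 5*cos(y): now 5*y*cos(y) + ∫(-5*cos(y)) dy.
Step 2. Evaluate the standard form: now 5*y*cos(y) - 5*sin(y).
Answer: 5*y*cos(y) - 5*sin(y).


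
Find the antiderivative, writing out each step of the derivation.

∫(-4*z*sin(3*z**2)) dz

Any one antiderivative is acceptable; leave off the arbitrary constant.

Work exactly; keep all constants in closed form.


Step 1. Substitute u = z**2, turning ∫(-4*z*sin(3*z**2)) dz into ∫(-2*sin(3*u)) du: now ∫(-2*sin(3*u)) du.
Step 2. Evaluate the standard form: now 2*cos(3*u)/3.
Step 3. Substitute back u = z**2: now 2*cos(3*z**2)/3.
Answer: 2*cos(3*z**2)/3.


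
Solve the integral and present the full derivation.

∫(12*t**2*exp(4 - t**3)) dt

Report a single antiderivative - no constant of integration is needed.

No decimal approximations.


Step 1. Substitute u = t**3 - 4, turning ∫(12*t**2*exp(4 - t**3)) dt into ∫(4*exp(-u)) du: now ∫(4*exp(-u)) du.
Step 2. Evaluate the standard form: now -4*exp(-u).
Step 3. Substitute back u = t**3 - 4: now -4*exp(4 - t**3).
Answer: -4*exp(4 - t**3).


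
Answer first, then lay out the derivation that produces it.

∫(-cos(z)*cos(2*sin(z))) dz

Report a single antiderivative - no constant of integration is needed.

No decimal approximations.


The answer is -sin(2*sin(z))/2.
Step 1. Substitute u = sin(z), turning ∫(-cos(z)*cos(2*sin(z))) dz into ∫(-cos(2*u)) du: now ∫(-cos(2*u)) du.
Step 2. Evaluate the standard form: now -sin(2*u)/2.
Step 3. Substitute back u = sin(z): now -sin(2*sin(z))/2.
Answer: -sin(2*sin(z))/2.


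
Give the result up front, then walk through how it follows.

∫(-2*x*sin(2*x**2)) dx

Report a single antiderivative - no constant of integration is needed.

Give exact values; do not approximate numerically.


The answer is cos(2*x**2)/2.
Step 1. Substitute u = x**2, turning ∫(-2*x*sin(2*x**2)) dx into ∫(-sin(2*u)) du: now ∫(-sin(2*u)) du.
Step 2. Evaluate the standard form: now cos(2*u)/2.
Step 3. Substitute back u = x**2: now cos(2*x**2)/2.
Answer: cos(2*x**2)/2.


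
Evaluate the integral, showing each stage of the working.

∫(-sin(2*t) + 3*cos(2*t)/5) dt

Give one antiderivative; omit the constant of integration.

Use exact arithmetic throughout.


Step 1. Rewrite: now ∫(-sin(2*t)) dt + ∫(3*cos(2*t)/5) dt.
Step 2. Evaluate the standard form: now cos(2*t)/2 + ∫(3*cos(2*t)/5) dt.
Step 3. Evaluate the standard form: now 3*sin(2*t)/10 + cos(2*t)/2.
Answer: 3*sin(2*t)/10 + cos(2*t)/2.


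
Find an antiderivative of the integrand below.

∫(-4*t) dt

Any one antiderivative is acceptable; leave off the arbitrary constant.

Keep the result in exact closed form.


Answer: -2*t**2.


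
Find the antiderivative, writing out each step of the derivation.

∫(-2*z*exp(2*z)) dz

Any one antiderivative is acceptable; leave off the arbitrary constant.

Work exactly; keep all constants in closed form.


Step 1. Integrate ∫(-2*z*exp(2*z)) dz by parts with u = z, dv = (-2*exp(2*z)) dz, so v = -exp(2*z): now -z*exp(2*z) + ∫(exp(2*z)) dz.
Step 2. Evaluate the standard form: now -z*exp(2*z) + exp(2*z)/2.
Answer: -z*exp(2*z) + exp(2*z)/2.


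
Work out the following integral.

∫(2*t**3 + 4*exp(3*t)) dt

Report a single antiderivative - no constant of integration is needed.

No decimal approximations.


Answer: t**4/2 + 4*exp(3*t)/3.


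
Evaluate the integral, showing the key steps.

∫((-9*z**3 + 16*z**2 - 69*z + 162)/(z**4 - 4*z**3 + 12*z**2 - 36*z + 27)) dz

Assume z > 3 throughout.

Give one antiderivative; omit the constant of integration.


Step 1. Decompose ∫((-9*z**3 + 16*z**2 - 69*z + 162)/(z**4 - 4*z**3 + 12*z**2 - 36*z + 27)) dz by partial fractions, (-9*z**3 + 16*z**2 - 69*z + 162)/(z**4 - 4*z**3 + 12*z**2 - 36*z + 27) = -3/(z**2 + 9) - 5/(z - 1) - 4/(z - 3): now ∫(-4/(z - 3)) dz + ∫(-5/(z - 1)) dz + ∫(-3/(z**2 + 9)) dz.
Step 2. Evaluate the standard form [assuming z > 3]: now -4*log(z - 3) + ∫(-5/(z - 1)) dz + ∫(-3/(z**2 + 9)) dz.
Step 3. Evaluate the standard form [assuming z > 1]: now -4*log(z - 3) - 5*log(z - 1) + ∫(-3/(z**2 + 9)) dz.
Step 4. Evaluate the standard form: now -4*log(z - 3) - 5*log(z - 1) - atan(z/3).
Answer: -4*log(z - 3) - 5*log(z - 1) - atan(z/3).


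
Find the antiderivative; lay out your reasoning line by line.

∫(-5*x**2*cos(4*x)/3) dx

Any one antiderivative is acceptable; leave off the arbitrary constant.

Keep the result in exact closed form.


Step 1. Integrate ∫(-5*x**2*cos(4*x)/3) dx by parts with u = x**2, dv = (-5*cos(4*x)/3) dx, so v = -5*sin(4*x)/12: now -5*x**2*sin(4*x)/12 + ∫(5*x*sin(4*x)/6) dx.
Step 2. Integrate ∫(5*x*sin(4*x)/6) dx by parts with u = x, dv = (5*sin(4*x)/6) dx, so v = -5*cos(4*x)/24: now -5*x**2*sin(4*x)/12 - 5*x*cos(4*x)/24 + ∫(5*cos(4*x)/24) dx.
Step 3. Evaluate the standard form: now -5*x**2*sin(4*x)/12 - 5*x*cos(4*x)/24 + 5*sin(4*x)/96.
Answer: -5*x**2*sin(4*x)/12 - 5*x*cos(4*x)/24 + 5*sin(4*x)/96.


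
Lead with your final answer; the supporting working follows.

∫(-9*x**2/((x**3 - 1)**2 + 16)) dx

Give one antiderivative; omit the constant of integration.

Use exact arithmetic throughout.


The answer is -3*atan(x**3/4 - 1/4)/4.
Step 1. Substitute u = x**3 - 1, turning ∫(-9*x**2/((x**3 - 1)**2 + 16)) dx into ∫(-3/(u**2 + 16)) du: now ∫(-3/(u**2 + 16)) du.
Step 2. Evaluate the standard form: now -3*atan(u/4)/4.
Step 3. Substitute back u = x**3 - 1: now -3*atan(x**3/4 - 1/4)/4.
Answer: -3*atan(x**3/4 - 1/4)/4.


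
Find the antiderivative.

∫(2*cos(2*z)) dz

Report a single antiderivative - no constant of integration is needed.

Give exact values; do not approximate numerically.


Answer: sin(2*z).


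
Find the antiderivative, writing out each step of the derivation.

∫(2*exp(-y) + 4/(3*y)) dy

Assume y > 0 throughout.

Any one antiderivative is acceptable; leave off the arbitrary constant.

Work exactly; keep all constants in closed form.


Step 1. Rewrite: now ∫(4/(3*y)) dy + ∫(2*exp(-y)) dy.
Step 2. Evaluate the standard form [assuming y > 0]: now 4*log(y)/3 + ∫(2*exp(-y)) dy.
Step 3. Evaluate the standard form: now 4*log(y)/3 - 2*exp(-y).
Answer: 4*log(y)/3 - 2*exp(-y).


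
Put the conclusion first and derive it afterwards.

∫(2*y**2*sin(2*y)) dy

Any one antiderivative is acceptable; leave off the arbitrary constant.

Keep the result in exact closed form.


The answer is -y**2*cos(2*y) + y*sin(2*y) + cos(2*y)/2.
Step 1. Integrate ∫(2*y**2*sin(2*y)) dy by parts with u = y**2, dv = (2*sin(2*y)) dy, so v = -cos(2*y): now -y**2*cos(2*y) + ∫(2*y*cos(2*y)) dy.
Step 2. Integrate ∫(2*y*cos(2*y)) dy by parts with u = y, dv = (2*cos(2*y)) dy, so v = sin(2*y): now -y**2*cos(2*y) + y*sin(2*y) + ∫(-sin(2*y)) dy.
Step 3. Evaluate the standard form: now -y**2*cos(2*y) + y*sin(2*y) + cos(2*y)/2.
Answer: -y**2*cos(2*y) + y*sin(2*y) + cos(2*y)/2.


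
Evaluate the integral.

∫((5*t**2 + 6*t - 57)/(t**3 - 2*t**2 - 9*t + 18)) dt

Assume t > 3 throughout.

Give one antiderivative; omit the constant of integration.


Answer: log(t - 3) + 5*log(t - 2) - log(t + 3).


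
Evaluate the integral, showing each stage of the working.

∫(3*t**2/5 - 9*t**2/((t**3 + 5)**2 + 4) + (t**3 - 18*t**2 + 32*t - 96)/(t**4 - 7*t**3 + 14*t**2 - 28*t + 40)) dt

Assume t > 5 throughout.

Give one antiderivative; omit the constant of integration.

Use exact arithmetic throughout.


Step 1. Rewrite: now ∫(3*t**2/5) dt + ∫(-9*t**2/((t**3 + 5)**2 + 4)) dt + ∫((t**3 - 18*t**2 + 32*t - 96)/(t**4 - 7*t**3 + 14*t**2 - 28*t + 40)) dt.
Step 2. Evaluate the standard form: now t**3/5 + ∫(-9*t**2/((t**3 + 5)**2 + 4)) dt + ∫((t**3 - 18*t**2 + 32*t - 96)/(t**4 - 7*t**3 + 14*t**2 - 28*t + 40)) dt.
Step 3. Substitute u = t**3 + 5, turning ∫(-9*t**2/((t**3 + 5)**2 + 4)) dt into ∫(-3/(u**2 + 4)) du: now t**3/5 + ∫((t**3 - 18*t**2 + 32*t - 96)/(t**4 - 7*t**3 + 14*t**2 - 28*t + 40)) dt + ∫(-3/(u**2 + 4)) du.
Step 4. Evaluate the standard form: now t**3/5 - 3*atan(u/2)/2 + ∫((t**3 - 18*t**2 + 32*t - 96)/(t**4 - 7*t**3 + 14*t**2 - 28*t + 40)) dt.
Step 5. Substitute back u = t**3 + 5: now t**3/5 - 3*atan(t**3/2 + 5/2)/2 + ∫((t**3 - 18*t**2 + 32*t - 96)/(t**4 - 7*t**3 + 14*t**2 - 28*t + 40)) dt.
Step 6. Decompose ∫((t**3 - 18*t**2 + 32*t - 96)/(t**4 - 7*t**3 + 14*t**2 - 28*t + 40)) dt by partial fractions, (t**3 - 18*t**2 + 32*t - 96)/(t**4 - 7*t**3 + 14*t**2 - 28*t + 40) = -4/(t**2 + 4) + 4/(t - 2) - 3/(t - 5): now t**3/5 - 3*atan(t**3/2 + 5/2)/2 + ∫(-3/(t - 5)) dt + ∫(4/(t - 2)) dt + ∫(-4/(t**2 + 4)) dt.
Step 7. Evaluate the standard form [assuming t > 2]: now t**3/5 + 4*log(t - 2) - 3*atan(t**3/2 + 5/2)/2 + ∫(-3/(t - 5)) dt + ∫(-4/(t**2 + 4)) dt.
Step 8. Evaluate the standard form [assuming t > 5]: now t**3/5 - 3*log(t - 5) + 4*log(t - 2) - 3*atan(t**3/2 + 5/2)/2 + ∫(-4/(t**2 + 4)) dt.
Step 9. Evaluate the standard form: now t**3/5 - 3*log(t - 5) + 4*log(t - 2) - 2*atan(t/2) - 3*atan(t**3/2 + 5/2)/2.
Answer: t**3/5 - 3*log(t - 5) + 4*log(t - 2) - 2*atan(t/2) - 3*atan(t**3/2 + 5/2)/2.


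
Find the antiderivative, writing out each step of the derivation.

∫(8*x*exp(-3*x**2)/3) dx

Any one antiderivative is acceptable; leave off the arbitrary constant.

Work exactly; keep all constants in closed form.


Step 1. Substitute u = x**2, turning ∫(8*x*exp(-3*x**2)/3) dx into ∫(4*exp(-3*u)/3) du: now ∫(4*exp(-3*u)/3) du.
Step 2. Evaluate the standard form: now -4*exp(-3*u)/9.
Step 3. Substitute back u = x**2: now -4*exp(-3*x**2)/9.
Answer: -4*exp(-3*x**2)/9.


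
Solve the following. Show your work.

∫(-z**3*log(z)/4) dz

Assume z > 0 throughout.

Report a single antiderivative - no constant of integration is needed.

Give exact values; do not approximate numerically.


Step 1. Integrate ∫(-z**3*log(z)/4) dz by parts with u = log(z), dv = (-z**3/4) dz, so v = -z**4/16 [assuming z > 0]: now -z**4*log(z)/16 + ∫(z**3/16) dz.
Step 2. Evaluate the standard form: now -z**4*log(z)/16 + z**4/64.
Answer: -z**4*log(z)/16 + z**4/64.


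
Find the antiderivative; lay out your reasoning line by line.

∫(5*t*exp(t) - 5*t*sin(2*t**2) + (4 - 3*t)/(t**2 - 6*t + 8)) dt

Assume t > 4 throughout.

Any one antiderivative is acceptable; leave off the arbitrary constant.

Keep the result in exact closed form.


Step 1. Rewrite: now ∫(5*t*exp(t)) dt + ∫(-5*t*sin(2*t**2)) dt + ∫((4 - 3*t)/(t**2 - 6*t + 8)) dt.
Step 2. Decompose ∫((4 - 3*t)/(t**2 - 6*t + 8)) dt by partial fractions, (4 - 3*t)/(t**2 - 6*t + 8) = 1/(t - 2) - 4/(t - 4): now ∫(5*t*exp(t)) dt + ∫(-5*t*sin(2*t**2)) dt + ∫(-4/(t - 4)) dt + ∫(1/(t - 2)) dt.
Step 3. Evaluate the standard form [assuming t > 2]: now log(t - 2) + ∫(5*t*exp(t)) dt + ∫(-5*t*sin(2*t**2)) dt + ∫(-4/(t - 4)) dt.
Step 4. Evaluate the standard form [assuming t > 4]: now -4*log(t - 4) + log(t - 2) + ∫(5*t*exp(t)) dt + ∫(-5*t*sin(2*t**2)) dt.
Step 5. Substitute u = t**2, turning ∫(-5*t*sin(2*t**2)) dt into ∫(-5*sin(2*u)/2) du: now -4*log(t - 4) + log(t - 2) + ∫(5*t*exp(t)) dt + ∫(-5*sin(2*u)/2) du.
Step 6. Evaluate the standard form: now -4*log(t - 4) + log(t - 2) + 5*cos(2*u)/4 + ∫(5*t*exp(t)) dt.
Step 7. Substitute back u = t**2: now -4*log(t - 4) + log(t - 2) + 5*cos(2*t**2)/4 + ∫(5*t*exp(t)) dt.
Step 8. Integrate ∫(5*t*exp(t)) dt by parts with u = t, dv = (5*exp(t)) dt, so v = 5*exp(t): now 5*t*exp(t) - 4*log(t - 4) + log(t - 2) + 5*cos(2*t**2)/4 + ∫(-5*exp(t)) dt.
Step 9. Evaluate the standard form: now 5*t*exp(t) - 5*exp(t) - 4*log(t - 4) + log(t - 2) + 5*cos(2*t**2)/4.
Answer: 5*t*exp(t) - 5*exp(t) - 4*log(t - 4) + log(t - 2) + 5*cos(2*t**2)/4.


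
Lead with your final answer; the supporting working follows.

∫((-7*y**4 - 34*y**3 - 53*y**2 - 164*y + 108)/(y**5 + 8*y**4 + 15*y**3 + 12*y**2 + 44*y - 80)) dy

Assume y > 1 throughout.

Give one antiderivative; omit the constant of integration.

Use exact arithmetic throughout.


The answer is -log(y - 1) - 3*log(y + 4) - 3*log(y + 5) - 2*atan(y/2).
Step 1. Decompose ∫((-7*y**4 - 34*y**3 - 53*y**2 - 164*y + 108)/(y**5 + 8*y**4 + 15*y**3 + 12*y**2 + 44*y - 80)) dy by partial fractions, (-7*y**4 - 34*y**3 - 53*y**2 - 164*y + 108)/(y**5 + 8*y**4 + 15*y**3 + 12*y**2 + 44*y - 80) = -4/(y**2 + 4) - 3/(y + 5) - 3/(y + 4) - 1/(y - 1): now ∫(-1/(y - 1)) dy + ∫(-3/(y + 4)) dy + ∫(-3/(y + 5)) dy + ∫(-4/(y**2 + 4)) dy.
Step 2. Evaluate the standard form [assuming y > -4]: now -3*log(y + 4) + ∫(-1/(y - 1)) dy + ∫(-3/(y + 5)) dy + ∫(-4/(y**2 + 4)) dy.
Step 3. Evaluate the standard form [assuming y > 1]: now -log(y - 1) - 3*log(y + 4) + ∫(-3/(y + 5)) dy + ∫(-4/(y**2 + 4)) dy.
Step 4. Evaluate the standard form [assuming y > -5]: now -log(y - 1) - 3*log(y + 4) - 3*log(y + 5) + ∫(-4/(y**2 + 4)) dy.
Step 5. Evaluate the standard form: now -log(y - 1) - 3*log(y + 4) - 3*log(y + 5) - 2*atan(y/2).
Answer: -log(y - 1) - 3*log(y + 4) - 3*log(y + 5) - 2*atan(y/2).


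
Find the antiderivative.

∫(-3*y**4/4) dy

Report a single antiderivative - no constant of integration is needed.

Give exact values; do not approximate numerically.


Answer: -3*y**5/20.


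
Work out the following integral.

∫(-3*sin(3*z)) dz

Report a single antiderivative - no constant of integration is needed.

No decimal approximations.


Answer: cos(3*z).


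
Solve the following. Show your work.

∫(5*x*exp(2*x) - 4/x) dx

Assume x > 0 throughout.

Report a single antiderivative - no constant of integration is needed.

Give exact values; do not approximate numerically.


Step 1. Rewrite: now ∫(-4/x) dx + ∫(5*x*exp(2*x)) dx.
Step 2. Evaluate the standard form [assuming x > 0]: now -4*log(x) + ∫(5*x*exp(2*x)) dx.
Step 3. Integrate ∫(5*x*exp(2*x)) dx by parts with u = x, dv = (5*exp(2*x)) dx, so v = 5*exp(2*x)/2: now 5*x*exp(2*x)/2 - 4*log(x) + ∫(-5*exp(2*x)/2) dx.
Step 4. Evaluate the standard form: now 5*x*exp(2*x)/2 - 5*exp(2*x)/4 - 4*log(x).
Answer: 5*x*exp(2*x)/2 - 5*exp(2*x)/4 - 4*log(x).


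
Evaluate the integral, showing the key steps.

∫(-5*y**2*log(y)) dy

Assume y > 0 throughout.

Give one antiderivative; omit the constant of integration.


Step 1. Integrate ∫(-5*y**2*log(y)) dy by parts with u = log(y), dv = (-5*y**2) dy, so v = -5*y**3/3 [assuming y > 0]: now -5*y**3*log(y)/3 + ∫(5*y**2/3) dy.
Step 2. Evaluate the standard form: now -5*y**3*log(y)/3 + 5*y**3/9.
Answer: -5*y**3*log(y)/3 + 5*y**3/9.


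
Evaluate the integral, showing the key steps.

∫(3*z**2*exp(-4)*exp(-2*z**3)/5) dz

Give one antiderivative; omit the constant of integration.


Step 1. Substitute u = z**3 + 2, turning ∫(3*z**2*exp(-4)*exp(-2*z**3)/5) dz into ∫(exp(-2*u)/5) du: now ∫(exp(-2*u)/5) du.
Step 2. Evaluate the standard form: now -exp(-2*u)/10.
Step 3. Substitute back u = z**3 + 2: now -exp(-2*z**3 - 4)/10.
Answer: -exp(-2*z**3 - 4)/10.


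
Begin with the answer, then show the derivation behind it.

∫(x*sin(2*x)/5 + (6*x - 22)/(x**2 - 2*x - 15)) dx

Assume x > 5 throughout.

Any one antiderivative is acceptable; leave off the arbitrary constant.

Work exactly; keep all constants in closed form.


The answer is -x*cos(2*x)/10 + log(x - 5) + 5*log(x + 3) + sin(2*x)/20.
Step 1. Rewrite: now ∫(x*sin(2*x)/5) dx + ∫((6*x - 22)/(x**2 - 2*x - 15)) dx.
Step 2. Decompose ∫((6*x - 22)/(x**2 - 2*x - 15)) dx by partial fractions, (6*x - 22)/(x**2 - 2*x - 15) = 5/(x + 3) + 1/(x - 5): now ∫(x*sin(2*x)/5) dx + ∫(1/(x - 5)) dx + ∫(5/(x + 3)) dx.
Step 3. Evaluate the standard form [assuming x > 5]: now log(x - 5) + ∫(x*sin(2*x)/5) dx + ∫(5/(x + 3)) dx.
Step 4. Evaluate the standard form [assuming x > -3]: now log(x - 5) + 5*log(x + 3) + ∫(x*sin(2*x)/5) dx.
Step 5. Integrate ∫(x*sin(2*x)/5) dx by parts with u = x, dv = (sin(2*x)/5) dx, so v = -cos(2*x)/10: now -x*cos(2*x)/10 + log(x - 5) + 5*log(x + 3) + ∫(cos(2*x)/10) dx.
Step 6. Evaluate the standard form: now -x*cos(2*x)/10 + log(x - 5) + 5*log(x + 3) + sin(2*x)/20.
Answer: -x*cos(2*x)/10 + log(x - 5) + 5*log(x + 3) + sin(2*x)/20.


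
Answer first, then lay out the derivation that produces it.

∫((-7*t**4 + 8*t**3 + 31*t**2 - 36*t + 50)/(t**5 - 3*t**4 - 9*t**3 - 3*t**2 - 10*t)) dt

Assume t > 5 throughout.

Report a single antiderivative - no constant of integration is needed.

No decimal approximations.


The answer is -5*log(t) - 3*log(t - 5) + log(t + 2) + 4*atan(t).
Step 1. Decompose ∫((-7*t**4 + 8*t**3 + 31*t**2 - 36*t + 50)/(t**5 - 3*t**4 - 9*t**3 - 3*t**2 - 10*t)) dt by partial fractions, (-7*t**4 + 8*t**3 + 31*t**2 - 36*t + 50)/(t**5 - 3*t**4 - 9*t**3 - 3*t**2 - 10*t) = 4/(t**2 + 1) + 1/(t + 2) - 3/(t - 5) - 5/t: now ∫(-5/t) dt + ∫(-3/(t - 5)) dt + ∫(1/(t + 2)) dt + ∫(4/(t**2 + 1)) dt.
Step 2. Evaluate the standard form [assuming t > -2]: now log(t + 2) + ∫(-5/t) dt + ∫(-3/(t - 5)) dt + ∫(4/(t**2 + 1)) dt.
Step 3. Evaluate the standard form [assuming t > 5]: now -3*log(t - 5) + log(t + 2) + ∫(-5/t) dt + ∫(4/(t**2 + 1)) dt.
Step 4. Evaluate the standard form [assuming t > 0]: now -5*log(t) - 3*log(t - 5) + log(t + 2) + ∫(4/(t**2 + 1)) dt.
Step 5. Evaluate the standard form: now -5*log(t) - 3*log(t - 5) + log(t + 2) + 4*atan(t).
Answer: -5*log(t) - 3*log(t - 5) + log(t + 2) + 4*atan(t).


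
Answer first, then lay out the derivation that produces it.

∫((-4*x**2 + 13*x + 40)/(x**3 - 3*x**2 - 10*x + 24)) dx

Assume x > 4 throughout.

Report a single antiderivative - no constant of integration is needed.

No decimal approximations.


The answer is 2*log(x - 4) - 5*log(x - 2) - log(x + 3).
Step 1. Decompose ∫((-4*x**2 + 13*x + 40)/(x**3 - 3*x**2 - 10*x + 24)) dx by partial fractions, (-4*x**2 + 13*x + 40)/(x**3 - 3*x**2 - 10*x + 24) = -1/(x + 3) - 5/(x - 2) + 2/(x - 4): now ∫(2/(x - 4)) dx + ∫(-5/(x - 2)) dx + ∫(-1/(x + 3)) dx.
Step 2. Evaluate the standard form [assuming x > 4]: now 2*log(x - 4) + ∫(-5/(x - 2)) dx + ∫(-1/(x + 3)) dx.
Step 3. Evaluate the standard form [assuming x > -3]: now 2*log(x - 4) - log(x + 3) + ∫(-5/(x - 2)) dx.
Step 4. Evaluate the standard form [assuming x > 2]: now 2*log(x - 4) - 5*log(x - 2) - log(x + 3).
Answer: 2*log(x - 4) - 5*log(x - 2) - log(x + 3).


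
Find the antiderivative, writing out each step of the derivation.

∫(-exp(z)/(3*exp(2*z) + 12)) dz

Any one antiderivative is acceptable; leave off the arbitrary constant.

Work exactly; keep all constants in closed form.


Step 1. Substitute u = exp(z), turning ∫(-exp(z)/(3*exp(2*z) + 12)) dz into ∫(-1/(3*(u**2 + 4))) du: now ∫(-1/(3*(u**2 + 4))) du.
Step 2. Evaluate the standard form: now -atan(u/2)/6.
Step 3. Substitute back u = exp(z): now -atan(exp(z)/2)/6.
Answer: -atan(exp(z)/2)/6.


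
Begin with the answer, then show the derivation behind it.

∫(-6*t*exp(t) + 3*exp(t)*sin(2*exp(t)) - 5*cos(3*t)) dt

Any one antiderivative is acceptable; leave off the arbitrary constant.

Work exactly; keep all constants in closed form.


The answer is -6*t*exp(t) + 6*exp(t) - 5*sin(3*t)/3 - 3*cos(2*exp(t))/2.
Step 1. Rewrite: now ∫(-6*t*exp(t)) dt + ∫(3*exp(t)*sin(2*exp(t))) dt + ∫(-5*cos(3*t)) dt.
Step 2. Substitute u = exp(t), turning ∫(3*exp(t)*sin(2*exp(t))) dt into ∫(3*sin(2*u)) du: now ∫(-6*t*exp(t)) dt + ∫(3*sin(2*u)) du + ∫(-5*cos(3*t)) dt.
Step 3. Evaluate the standard form: now -3*cos(2*u)/2 + ∫(-6*t*exp(t)) dt + ∫(-5*cos(3*t)) dt.
Step 4. Substitute back u = exp(t): now -3*cos(2*exp(t))/2 + ∫(-6*t*exp(t)) dt + ∫(-5*cos(3*t)) dt.
Step 5. Integrate ∫(-6*t*exp(t)) dt by parts with u = t, dv = (-6*exp(t)) dt, so v = -6*exp(t): now -6*t*exp(t) - 3*cos(2*exp(t))/2 + ∫(6*exp(t)) dt + ∫(-5*cos(3*t)) dt.
Step 6. Evaluate the standard form: now -6*t*exp(t) + 6*exp(t) - 3*cos(2*exp(t))/2 + ∫(-5*cos(3*t)) dt.
Step 7. Evaluate the standard form: now -6*t*exp(t) + 6*exp(t) - 5*sin(3*t)/3 - 3*cos(2*exp(t))/2.
Answer: -6*t*exp(t) + 6*exp(t) - 5*sin(3*t)/3 - 3*cos(2*exp(t))/2.
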